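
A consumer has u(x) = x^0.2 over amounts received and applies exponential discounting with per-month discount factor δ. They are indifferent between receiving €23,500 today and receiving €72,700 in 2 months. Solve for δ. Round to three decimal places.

δ ≈ 0.893

The payoff in 2 months is discounted by δ^2, so u(23500) = δ^2·u(72700) and δ^2 = u(23500)/u(72700).
With u(x) = x^0.2: δ^2 = 23500^0.2/72700^0.2 = (23500/72700)^0.2 = 0.79782.
Taking the square root: δ = 0.79782^(1/2) ≈ 0.893.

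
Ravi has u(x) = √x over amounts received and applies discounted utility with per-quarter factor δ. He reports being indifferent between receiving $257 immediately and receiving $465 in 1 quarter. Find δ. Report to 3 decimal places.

δ ≈ 0.743

Equating discounted utilities: u(257) = δ·u(465) ⇒ δ = u(257)/u(465).
Since u(x) = √x, δ = √(257/465) = 0.74343.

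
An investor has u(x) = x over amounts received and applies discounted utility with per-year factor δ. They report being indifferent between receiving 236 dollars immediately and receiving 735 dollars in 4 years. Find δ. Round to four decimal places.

Indifference means u(236) = δ^4 · u(735), so δ^4 = u(236)/u(735).
With u(x) = x: δ^4 = 236/735 = 0.32109.
Taking the 4th root: δ = 0.32109^(1/4) ≈ 0.7528.

δ ≈ 0.7528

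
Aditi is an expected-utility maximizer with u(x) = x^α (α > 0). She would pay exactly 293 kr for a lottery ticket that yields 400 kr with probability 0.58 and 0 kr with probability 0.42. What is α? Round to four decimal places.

The lottery's expected utility is 0.58·u(400) + 0.42·u(0) = 0.58·400^α (since u(0) = 0 for α > 0).
Setting u(293) equal to that: 293^α = 0.58·400^α ⇒ (293/400)^α = 0.58.
α = ln(0.58) / ln(293/400) = -0.5447272/-0.3112919 ≈ 1.7499.

α ≈ 1.7499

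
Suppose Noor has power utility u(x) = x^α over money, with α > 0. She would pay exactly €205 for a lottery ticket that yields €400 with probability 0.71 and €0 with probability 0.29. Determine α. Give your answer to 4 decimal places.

α ≈ 0.5124

The lottery's expected utility is 0.71·u(400) + 0.29·u(0) = 0.71·400^α (since u(0) = 0 for α > 0).
Setting u(205) equal to that: 205^α = 0.71·400^α ⇒ (205/400)^α = 0.71.
Take logs: α = ln 0.71 / ln(205/400) ≈ 0.512361.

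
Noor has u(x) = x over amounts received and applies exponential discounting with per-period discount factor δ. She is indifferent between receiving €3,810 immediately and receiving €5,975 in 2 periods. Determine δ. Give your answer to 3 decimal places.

Indifference means u(3810) = δ^2 · u(5975), so δ^2 = u(3810)/u(5975).
With u(x) = x: δ^2 = 3810/5975 = 0.63766.
Hence δ = (0.63766)^(1/2) = 0.79853.

δ ≈ 0.799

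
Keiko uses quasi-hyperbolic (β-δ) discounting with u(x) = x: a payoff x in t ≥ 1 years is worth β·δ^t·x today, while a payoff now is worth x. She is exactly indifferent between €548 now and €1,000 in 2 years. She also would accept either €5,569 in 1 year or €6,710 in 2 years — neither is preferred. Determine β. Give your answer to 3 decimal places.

β ≈ 0.796

Both payoffs in the second observation are in the future, so β drops out: δ^1·5569 = δ^2·6710 ⇒ δ = 5569/6710 = 0.82996.
Substituting δ into 548 = β·δ^2·1000: β = 548/(688.826) ≈ 0.796.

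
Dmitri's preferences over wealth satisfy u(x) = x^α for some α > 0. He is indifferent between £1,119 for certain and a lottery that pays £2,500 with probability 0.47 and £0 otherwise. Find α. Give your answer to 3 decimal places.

The lottery's expected utility is 0.47·u(2500) + 0.53·u(0) = 0.47·2500^α (since u(0) = 0 for α > 0).
Indifference: 1119^α = 0.47·2500^α, so (1119/2500)^α = 0.47.
Take logs: α = ln 0.47 / ln(1119/2500) ≈ 0.93925.

α ≈ 0.939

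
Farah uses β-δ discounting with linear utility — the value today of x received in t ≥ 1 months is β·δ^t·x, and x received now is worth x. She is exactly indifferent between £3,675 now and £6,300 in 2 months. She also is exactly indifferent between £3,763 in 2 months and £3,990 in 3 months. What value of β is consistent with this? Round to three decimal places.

β ≈ 0.656

From the later pair, β·δ^2·3763 = β·δ^3·3990; dividing through, δ = 3763/3990 = 0.94311.
The first indifference: 3675 = β·δ^2·6300, so β = 3675/(δ^2·6300) = 3675/(0.88945·6300) ≈ 0.656.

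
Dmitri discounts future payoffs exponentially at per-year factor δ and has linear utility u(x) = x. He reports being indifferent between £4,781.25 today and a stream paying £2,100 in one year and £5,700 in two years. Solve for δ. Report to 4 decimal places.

δ ≈ 0.7500

The stream is worth 2100δ + 5700δ² today, so 2100δ + 5700δ² = 4781.25.
That is, 5700δ² + 2100δ − 4781.25 = 0, a quadratic in δ.
By the quadratic formula (taking the positive root), δ = (−2100 + √113422500.00) / 11400 ≈ 0.7500.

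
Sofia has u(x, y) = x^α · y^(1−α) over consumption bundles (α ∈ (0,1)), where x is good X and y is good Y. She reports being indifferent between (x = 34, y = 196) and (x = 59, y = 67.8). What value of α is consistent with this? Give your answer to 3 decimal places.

Set the two utilities equal: 34^α·196^(1−α) = 59^α·67.8^(1−α).
Rearrange to (34/59)^α = (67.8/196)^(1−α) and take logs: α·-0.551177 = (1−α)·-1.061552.
Thus α·(-1.612729) = -1.061552, so α = -1.061552/-1.612729 ≈ 0.658.

α ≈ 0.658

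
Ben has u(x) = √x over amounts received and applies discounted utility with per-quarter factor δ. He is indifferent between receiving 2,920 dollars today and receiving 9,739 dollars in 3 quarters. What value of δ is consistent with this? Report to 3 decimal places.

Indifference means u(2920) = δ^3 · u(9739), so δ^3 = u(2920)/u(9739).
Since u(x) = √x, δ^3 = √(2920/9739) = 0.54756.
Hence δ = (0.54756)^(1/3) = 0.81811.

δ ≈ 0.818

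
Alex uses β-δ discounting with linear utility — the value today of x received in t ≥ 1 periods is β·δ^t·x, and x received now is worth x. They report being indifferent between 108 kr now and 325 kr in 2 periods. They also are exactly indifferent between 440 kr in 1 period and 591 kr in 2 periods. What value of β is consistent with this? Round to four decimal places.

From the later pair, β·δ^1·440 = β·δ^2·591; dividing through, δ = 440/591 = 0.74450.
The first indifference: 108 = β·δ^2·325, so β = 108/(δ^2·325) = 108/(0.55428·325) ≈ 0.5995.

β ≈ 0.5995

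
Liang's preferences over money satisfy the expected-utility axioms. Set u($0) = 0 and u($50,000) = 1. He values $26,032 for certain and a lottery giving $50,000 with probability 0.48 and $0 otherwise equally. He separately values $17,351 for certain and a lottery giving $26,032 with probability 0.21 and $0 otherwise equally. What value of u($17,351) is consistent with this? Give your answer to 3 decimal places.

0.101

First, u($26,032) = 0.48·u($50,000) + 0.52·u($0) = 0.48.
Then u($17,351) = 0.21·u($26,032) + 0.79·u($0) = 0.21·0.48 + 0.79·0.00 = 0.1008.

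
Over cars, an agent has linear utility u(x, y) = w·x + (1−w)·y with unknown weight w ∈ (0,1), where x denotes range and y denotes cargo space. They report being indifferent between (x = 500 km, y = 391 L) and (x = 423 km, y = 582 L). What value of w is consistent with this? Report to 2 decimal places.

w = 0.71

u(500,391) = u(423,582) means w·500 + (1−w)·391 = w·423 + (1−w)·582.
Collecting terms: w·77 = (1−w)·191.
Hence w = 191/(77+191) = 191/268 = 0.71.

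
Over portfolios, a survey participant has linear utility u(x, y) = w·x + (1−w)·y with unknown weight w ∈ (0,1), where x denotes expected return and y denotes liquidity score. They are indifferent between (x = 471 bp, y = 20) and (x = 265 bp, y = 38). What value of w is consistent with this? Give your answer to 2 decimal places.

u(471,20) = u(265,38) means w·471 + (1−w)·20 = w·265 + (1−w)·38.
Collecting terms: w·206 = (1−w)·18.
The marginal rate of substitution is 18/206, so w = 18/(206+18) = 0.08.

w = 0.08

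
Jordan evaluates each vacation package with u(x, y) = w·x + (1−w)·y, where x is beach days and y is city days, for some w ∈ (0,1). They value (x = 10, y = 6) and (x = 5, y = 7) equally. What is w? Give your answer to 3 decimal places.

w = 0.167

Equating utilities: w·10 + (1−w)·6 = w·5 + (1−w)·7.
Collecting terms: w·5 = (1−w)·1.
The marginal rate of substitution is 1/5, so w = 1/(5+1) = 0.167.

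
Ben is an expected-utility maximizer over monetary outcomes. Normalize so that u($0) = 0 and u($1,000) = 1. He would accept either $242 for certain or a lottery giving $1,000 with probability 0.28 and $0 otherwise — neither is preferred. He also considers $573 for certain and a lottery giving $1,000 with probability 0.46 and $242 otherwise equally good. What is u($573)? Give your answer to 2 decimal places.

From the first indifference, u($242) = 0.28·u($1,000) + 0.72·u($0) = 0.28·1 + 0.72·0 = 0.28.
Then u($573) = 0.46·u($1,000) + 0.54·u($242) = 0.46·1.00 + 0.54·0.28 = 0.6112.

0.61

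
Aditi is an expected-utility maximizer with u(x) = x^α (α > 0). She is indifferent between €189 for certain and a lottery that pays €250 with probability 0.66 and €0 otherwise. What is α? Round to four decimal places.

α ≈ 1.4855

Since u(0) = 0, the lottery's EU is 0.66·250^α.
Indifference: 189^α = 0.66·250^α, so (189/250)^α = 0.66.
Taking logs: α·ln(189/250) = ln(0.66), so α = -0.4155154 / -0.2797139 ≈ 1.4855.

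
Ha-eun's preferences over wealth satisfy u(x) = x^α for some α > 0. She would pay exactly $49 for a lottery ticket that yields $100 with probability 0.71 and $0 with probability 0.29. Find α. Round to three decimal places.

The lottery's expected utility is 0.71·u(100) + 0.29·u(0) = 0.71·100^α (since u(0) = 0 for α > 0).
Indifference: 49^α = 0.71·100^α, so (49/100)^α = 0.71.
α = ln(0.71) / ln(49/100) = -0.342490/-0.713350 ≈ 0.480.

α ≈ 0.480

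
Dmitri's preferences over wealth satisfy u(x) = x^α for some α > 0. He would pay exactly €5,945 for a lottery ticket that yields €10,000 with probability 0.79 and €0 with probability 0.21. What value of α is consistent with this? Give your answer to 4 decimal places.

EU(lottery) = 0.79·10000^α + 0.21·0 = 0.79·10000^α.
Indifference: 5945^α = 0.79·10000^α, so (5945/10000)^α = 0.79.
α = ln(0.79) / ln(5945/10000) = -0.2357223/-0.5200346 ≈ 0.4533.

α ≈ 0.4533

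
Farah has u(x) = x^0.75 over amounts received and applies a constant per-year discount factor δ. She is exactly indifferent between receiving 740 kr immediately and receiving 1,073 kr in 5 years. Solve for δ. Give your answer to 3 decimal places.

Equating discounted utilities: u(740) = δ^5·u(1073) ⇒ δ^5 = u(740)/u(1073).
With u(x) = x^0.75: δ^5 = 740^0.75/1073^0.75 = (740/1073)^0.75 = 0.75679.
Taking the 5th root: δ = 0.75679^(1/5) ≈ 0.946.

δ ≈ 0.946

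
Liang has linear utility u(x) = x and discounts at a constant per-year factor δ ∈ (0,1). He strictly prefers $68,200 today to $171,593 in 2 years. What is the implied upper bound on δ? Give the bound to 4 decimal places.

Comparing present values: 68200 > δ^2·171593.
Dividing by 171593: δ^2 < 0.39745. Both sides are positive, so the square root keeps the direction.
δ < 0.39745^(1/2) = 0.6304.

δ < 0.6304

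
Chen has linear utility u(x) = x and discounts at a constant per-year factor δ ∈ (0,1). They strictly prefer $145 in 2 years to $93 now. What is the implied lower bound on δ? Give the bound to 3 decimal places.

The preference means 93 < δ^2·145.
So δ^2 > 93/145 = 0.64138; taking the square root of both positive sides preserves the inequality.
δ > (93/145)^(1/2) ≈ 0.801.

δ > 0.801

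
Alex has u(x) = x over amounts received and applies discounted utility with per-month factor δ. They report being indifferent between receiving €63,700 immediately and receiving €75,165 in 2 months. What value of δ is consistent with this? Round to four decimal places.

Indifference means u(63700) = δ^2 · u(75165), so δ^2 = u(63700)/u(75165).
With u(x) = x: δ^2 = 63700/75165 = 0.84747.
Taking the square root: δ = 0.84747^(1/2) ≈ 0.9206.

δ ≈ 0.9206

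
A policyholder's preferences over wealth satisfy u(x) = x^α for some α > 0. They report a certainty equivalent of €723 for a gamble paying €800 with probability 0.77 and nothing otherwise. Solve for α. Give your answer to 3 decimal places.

α ≈ 2.583

Since u(0) = 0, the lottery's EU is 0.77·800^α.
Equating: 723^α = 0.77·800^α, i.e. 0.9038^α = 0.77.
Taking logs: α·ln(723/800) = ln(0.77), so α = -0.261365 / -0.101203 ≈ 2.583.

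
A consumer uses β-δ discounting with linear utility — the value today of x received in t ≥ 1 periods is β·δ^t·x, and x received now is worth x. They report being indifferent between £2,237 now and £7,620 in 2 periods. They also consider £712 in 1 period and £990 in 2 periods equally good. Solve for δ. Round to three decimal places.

δ ≈ 0.719

From the later pair, β·δ^1·712 = β·δ^2·990; dividing through, δ = 712/990 = 0.71919.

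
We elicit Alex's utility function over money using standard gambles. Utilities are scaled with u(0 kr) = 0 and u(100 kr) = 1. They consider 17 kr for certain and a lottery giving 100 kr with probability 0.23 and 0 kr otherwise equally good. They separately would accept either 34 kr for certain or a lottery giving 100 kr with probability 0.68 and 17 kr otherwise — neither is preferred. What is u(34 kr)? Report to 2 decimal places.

First, u(17 kr) = 0.23·u(100 kr) + 0.77·u(0 kr) = 0.23.
Chaining: u(34 kr) = 0.68·1.00 + 0.32·0.23 = 0.7536.

0.75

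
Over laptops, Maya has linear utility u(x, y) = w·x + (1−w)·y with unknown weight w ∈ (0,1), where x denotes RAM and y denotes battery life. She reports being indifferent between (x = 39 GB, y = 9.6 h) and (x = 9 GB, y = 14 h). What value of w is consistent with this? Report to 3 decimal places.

Indifference: w·39 + (1−w)·9.6 = w·9 + (1−w)·14.
Collecting terms: w·30 = (1−w)·4.4.
The marginal rate of substitution is 4.4/30, so w = 4.4/(30+4.4) = 0.128.

w = 0.128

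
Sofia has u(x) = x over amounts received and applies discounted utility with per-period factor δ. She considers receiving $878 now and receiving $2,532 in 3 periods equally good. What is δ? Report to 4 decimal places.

δ ≈ 0.7025

Indifference means u(878) = δ^3 · u(2532), so δ^3 = u(878)/u(2532).
With u(x) = x: δ^3 = 878/2532 = 0.34676.
Hence δ = (0.34676)^(1/3) = 0.702550.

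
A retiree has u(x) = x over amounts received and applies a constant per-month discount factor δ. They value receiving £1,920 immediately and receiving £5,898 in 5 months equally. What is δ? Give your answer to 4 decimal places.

δ ≈ 0.7989

Equating discounted utilities: u(1920) = δ^5·u(5898) ⇒ δ^5 = u(1920)/u(5898).
With u(x) = x: δ^5 = 1920/5898 = 0.32553.
So δ = 0.32553^(1/5) ≈ 0.7989.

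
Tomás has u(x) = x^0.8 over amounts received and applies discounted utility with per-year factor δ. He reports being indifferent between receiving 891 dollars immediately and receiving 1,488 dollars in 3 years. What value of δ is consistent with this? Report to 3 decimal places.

δ ≈ 0.872

Indifference means u(891) = δ^3 · u(1488), so δ^3 = u(891)/u(1488).
Since u(x) = x^0.8, δ^3 = (891/1488)^0.8 = 0.59879^0.8 = 0.66347.
Taking the cube root: δ = 0.66347^(1/3) ≈ 0.872.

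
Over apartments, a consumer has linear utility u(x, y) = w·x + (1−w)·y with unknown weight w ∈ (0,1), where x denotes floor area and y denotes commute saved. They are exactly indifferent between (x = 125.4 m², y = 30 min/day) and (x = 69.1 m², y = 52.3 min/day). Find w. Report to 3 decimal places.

Equating utilities: w·125.4 + (1−w)·30 = w·69.1 + (1−w)·52.3.
Rearranging, 56.3·w − 22.3·(1−w) = 0.
So w/(1−w) = 22.3/56.3 = 0.3961, giving w = 22.3/(56.3+22.3) = 0.284.

w = 0.284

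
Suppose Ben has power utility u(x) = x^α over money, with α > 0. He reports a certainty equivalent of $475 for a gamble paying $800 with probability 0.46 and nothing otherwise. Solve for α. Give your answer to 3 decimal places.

Since u(0) = 0, the lottery's EU is 0.46·800^α.
Setting u(475) equal to that: 475^α = 0.46·800^α ⇒ (475/800)^α = 0.46.
α = ln(0.46) / ln(475/800) = -0.776529/-0.521297 ≈ 1.490.

α ≈ 1.490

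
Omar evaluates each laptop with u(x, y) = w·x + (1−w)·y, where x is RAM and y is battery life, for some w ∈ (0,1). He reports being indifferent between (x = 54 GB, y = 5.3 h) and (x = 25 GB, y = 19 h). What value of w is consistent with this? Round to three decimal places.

w = 0.321

Equating utilities: w·54 + (1−w)·5.3 = w·25 + (1−w)·19.
w·(54−25) = (1−w)·(19−5.3), i.e. w·29 = (1−w)·13.7.
The marginal rate of substitution is 13.7/29, so w = 13.7/(29+13.7) = 0.321.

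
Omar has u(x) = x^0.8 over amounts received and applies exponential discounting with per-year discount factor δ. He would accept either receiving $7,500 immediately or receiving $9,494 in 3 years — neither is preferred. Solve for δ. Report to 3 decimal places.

Indifference means u(7500) = δ^3 · u(9494), so δ^3 = u(7500)/u(9494).
With u(x) = x^0.8: δ^3 = 7500^0.8/9494^0.8 = (7500/9494)^0.8 = 0.82811.
Taking the cube root: δ = 0.82811^(1/3) ≈ 0.939.

δ ≈ 0.939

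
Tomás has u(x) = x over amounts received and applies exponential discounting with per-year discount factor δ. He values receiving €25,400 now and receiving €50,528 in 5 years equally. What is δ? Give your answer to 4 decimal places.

The payoff in 5 years is discounted by δ^5, so u(25400) = δ^5·u(50528) and δ^5 = u(25400)/u(50528).
With u(x) = x: δ^5 = 25400/50528 = 0.50269.
Taking the 5th root: δ = 0.50269^(1/5) ≈ 0.8715.

δ ≈ 0.8715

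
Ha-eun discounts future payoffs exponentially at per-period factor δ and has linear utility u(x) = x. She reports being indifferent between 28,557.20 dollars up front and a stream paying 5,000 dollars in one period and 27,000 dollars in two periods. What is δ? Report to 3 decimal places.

Present value of the stream is 5000·δ + 27000·δ². Indifference gives 5000δ + 27000δ² = 28557.20.
Rearranged: 27000δ² + 5000δ − 28557.20 = 0.
The positive root is δ = [−5000 + √(5000² + 4·27000·28557.20)] / (2·27000) = (−5000 + 55760.000)/54000 ≈ 0.940.

δ ≈ 0.940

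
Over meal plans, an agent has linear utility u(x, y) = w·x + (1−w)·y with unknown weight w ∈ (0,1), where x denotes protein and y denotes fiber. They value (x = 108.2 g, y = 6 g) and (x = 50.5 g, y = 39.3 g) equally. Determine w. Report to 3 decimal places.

w = 0.366

u(108.2,6) = u(50.5,39.3) means w·108.2 + (1−w)·6 = w·50.5 + (1−w)·39.3.
Collecting terms: w·57.7 = (1−w)·33.3.
Hence w = 33.3/(57.7+33.3) = 33.3/91 = 0.366.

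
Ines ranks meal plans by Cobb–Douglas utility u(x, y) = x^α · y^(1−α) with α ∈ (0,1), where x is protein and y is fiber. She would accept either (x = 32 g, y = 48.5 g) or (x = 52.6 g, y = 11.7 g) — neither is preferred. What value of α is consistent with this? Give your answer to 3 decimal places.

α ≈ 0.741

Indifference: 32^α · 48.5^(1−α) = 52.6^α · 11.7^(1−α).
(32/52.6)^α = (11.7/48.5)^(1−α); take logs: α·ln(32/52.6) = (1−α)·ln(11.7/48.5), i.e. α·-0.496980 = (1−α)·-1.421975.
Thus α·(-1.918955) = -1.421975, so α = -1.421975/-1.918955 ≈ 0.741.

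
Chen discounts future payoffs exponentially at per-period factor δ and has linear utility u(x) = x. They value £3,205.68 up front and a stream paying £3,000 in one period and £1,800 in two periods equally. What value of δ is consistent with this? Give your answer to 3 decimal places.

The stream is worth 3000δ + 1800δ² today, so 3000δ + 1800δ² = 3205.68.
So 1800δ² + 3000δ − 3205.68 = 0.
δ = (−3000 + √(3000² + 4·1800·3205.68)) / (2·1800) = (−3000 + √32080896.00) / 3600 ≈ 0.740.

δ ≈ 0.740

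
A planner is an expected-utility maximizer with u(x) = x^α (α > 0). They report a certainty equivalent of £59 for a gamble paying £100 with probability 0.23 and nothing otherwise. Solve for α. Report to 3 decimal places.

EU(lottery) = 0.23·100^α + 0.77·0 = 0.23·100^α.
Setting u(59) equal to that: 59^α = 0.23·100^α ⇒ (59/100)^α = 0.23.
Taking logs: α·ln(59/100) = ln(0.23), so α = -1.469676 / -0.527633 ≈ 2.785.

α ≈ 2.785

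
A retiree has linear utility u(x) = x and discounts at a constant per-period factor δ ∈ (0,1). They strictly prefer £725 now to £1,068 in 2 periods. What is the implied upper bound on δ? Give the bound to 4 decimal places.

The preference means 725 > δ^2·1068.
Hence δ^2 < 725/1068 = 0.67884, and x ↦ x^(1/2) is increasing on (0,∞).
δ < (725/1068)^(1/2) ≈ 0.8239.

δ < 0.8239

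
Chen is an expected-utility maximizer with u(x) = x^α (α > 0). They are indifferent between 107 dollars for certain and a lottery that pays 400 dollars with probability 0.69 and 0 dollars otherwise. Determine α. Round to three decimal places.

α ≈ 0.281

The lottery's expected utility is 0.69·u(400) + 0.31·u(0) = 0.69·400^α (since u(0) = 0 for α > 0).
Equating: 107^α = 0.69·400^α, i.e. 0.2675^α = 0.69.
Take logs: α = ln 0.69 / ln(107/400) ≈ 0.28140.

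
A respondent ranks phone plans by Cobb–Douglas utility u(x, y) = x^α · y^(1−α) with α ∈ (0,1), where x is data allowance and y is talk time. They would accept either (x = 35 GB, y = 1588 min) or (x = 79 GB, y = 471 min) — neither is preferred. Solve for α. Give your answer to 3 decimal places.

The Cobb–Douglas utilities coincide, so 35^α·1588^(1−α) = 79^α·471^(1−α).
Taking logs: α·ln 35 + (1−α)·ln 1588 = α·ln 79 + (1−α)·ln 471, i.e. α·-0.814100 = (1−α)·-1.215373.
So α/(1−α) = (-1.215373)/(-0.814100) = 1.492904, and α = 1.492904/2.492904 ≈ 0.599.

α ≈ 0.599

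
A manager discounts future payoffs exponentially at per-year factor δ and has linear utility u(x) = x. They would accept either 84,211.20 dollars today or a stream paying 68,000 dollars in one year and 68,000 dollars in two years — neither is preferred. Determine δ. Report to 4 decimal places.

The stream is worth 68000δ + 68000δ² today, so 68000δ + 68000δ² = 84211.20.
That is, 68000δ² + 68000δ − 84211.20 = 0, a quadratic in δ.
δ = (−68000 + √(68000² + 4·68000·84211.20)) / (2·68000) = (−68000 + √27529446400.00) / 136000 ≈ 0.7200.

δ ≈ 0.7200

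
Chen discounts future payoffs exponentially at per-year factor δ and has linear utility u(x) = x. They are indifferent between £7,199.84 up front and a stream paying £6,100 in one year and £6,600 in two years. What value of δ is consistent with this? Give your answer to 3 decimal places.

Equating present values: 7199.84 = 6100δ + 6600δ².
That is, 6600δ² + 6100δ − 7199.84 = 0, a quadratic in δ.
δ = (−6100 + √(6100² + 4·6600·7199.84)) / (2·6600) = (−6100 + √227285776.00) / 13200 ≈ 0.680.

δ ≈ 0.680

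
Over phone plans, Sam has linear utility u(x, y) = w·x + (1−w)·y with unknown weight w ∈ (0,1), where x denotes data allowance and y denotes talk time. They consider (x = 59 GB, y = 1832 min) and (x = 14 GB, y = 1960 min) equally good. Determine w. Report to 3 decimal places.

w = 0.740

Indifference: w·59 + (1−w)·1832 = w·14 + (1−w)·1960.
Collecting terms: w·45 = (1−w)·128.
So w/(1−w) = 128/45 = 2.8444, giving w = 128/(45+128) = 0.740.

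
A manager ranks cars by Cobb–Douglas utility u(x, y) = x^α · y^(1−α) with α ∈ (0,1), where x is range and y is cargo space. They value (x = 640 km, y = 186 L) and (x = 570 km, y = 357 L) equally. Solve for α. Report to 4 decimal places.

The Cobb–Douglas utilities coincide, so 640^α·186^(1−α) = 570^α·357^(1−α).
Taking logs: α·ln 640 + (1−α)·ln 186 = α·ln 570 + (1−α)·ln 357, i.e. α·0.1158318 = (1−α)·0.6519891.
Thus α·(0.7678209) = 0.6519891, so α = 0.6519891/0.7678209 ≈ 0.8491.

α ≈ 0.8491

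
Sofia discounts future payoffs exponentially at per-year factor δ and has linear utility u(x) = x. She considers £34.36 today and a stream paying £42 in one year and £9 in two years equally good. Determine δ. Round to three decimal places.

The stream is worth 42δ + 9δ² today, so 42δ + 9δ² = 34.36.
Rearranged: 9δ² + 42δ − 34.36 = 0.
δ = (−42 + √(42² + 4·9·34.36)) / (2·9) = (−42 + √3000.96) / 18 ≈ 0.710.

δ ≈ 0.710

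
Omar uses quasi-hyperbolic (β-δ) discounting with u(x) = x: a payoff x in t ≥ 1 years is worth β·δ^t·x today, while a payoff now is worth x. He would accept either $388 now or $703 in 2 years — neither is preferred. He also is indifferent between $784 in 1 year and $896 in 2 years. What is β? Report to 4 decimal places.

β ≈ 0.7209

Both payoffs in the second observation are in the future, so β drops out: δ^1·784 = δ^2·896 ⇒ δ = 784/896 = 0.87500.
The first indifference: 388 = β·δ^2·703, so β = 388/(δ^2·703) = 388/(0.76562·703) ≈ 0.7209.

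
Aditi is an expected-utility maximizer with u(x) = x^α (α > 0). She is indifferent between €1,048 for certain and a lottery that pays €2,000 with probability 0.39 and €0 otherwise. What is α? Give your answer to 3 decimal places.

α ≈ 1.457

EU(lottery) = 0.39·2000^α + 0.61·0 = 0.39·2000^α.
Equating: 1048^α = 0.39·2000^α, i.e. 0.5240^α = 0.39.
Taking logs: α·ln(1048/2000) = ln(0.39), so α = -0.941609 / -0.646264 ≈ 1.457.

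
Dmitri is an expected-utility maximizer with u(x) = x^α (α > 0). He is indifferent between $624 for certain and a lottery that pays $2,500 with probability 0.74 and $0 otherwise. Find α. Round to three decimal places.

α ≈ 0.217

Since u(0) = 0, the lottery's EU is 0.74·2500^α.
Indifference: 624^α = 0.74·2500^α, so (624/2500)^α = 0.74.
Taking logs: α·ln(624/2500) = ln(0.74), so α = -0.301105 / -1.387896 ≈ 0.217.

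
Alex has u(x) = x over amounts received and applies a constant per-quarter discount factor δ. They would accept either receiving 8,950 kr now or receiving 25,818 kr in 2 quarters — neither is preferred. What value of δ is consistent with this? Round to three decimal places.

Equating discounted utilities: u(8950) = δ^2·u(25818) ⇒ δ^2 = u(8950)/u(25818).
With u(x) = x: δ^2 = 8950/25818 = 0.34666.
Taking the square root: δ = 0.34666^(1/2) ≈ 0.589.

δ ≈ 0.589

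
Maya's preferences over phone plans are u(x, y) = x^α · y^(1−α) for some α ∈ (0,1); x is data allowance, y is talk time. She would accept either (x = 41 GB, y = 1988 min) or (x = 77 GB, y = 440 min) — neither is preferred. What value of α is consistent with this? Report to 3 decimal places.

Indifference: 41^α · 1988^(1−α) = 77^α · 440^(1−α).
Rearrange to (41/77)^α = (440/1988)^(1−α) and take logs: α·-0.630233 = (1−α)·-1.508110.
Thus α·(-2.138343) = -1.508110, so α = -1.508110/-2.138343 ≈ 0.705.

α ≈ 0.705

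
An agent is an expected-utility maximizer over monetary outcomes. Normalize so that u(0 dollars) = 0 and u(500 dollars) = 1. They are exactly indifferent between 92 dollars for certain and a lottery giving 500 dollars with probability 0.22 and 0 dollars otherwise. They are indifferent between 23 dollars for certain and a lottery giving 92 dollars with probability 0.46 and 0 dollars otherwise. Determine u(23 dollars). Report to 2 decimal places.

First, u(92 dollars) = 0.22·u(500 dollars) + 0.78·u(0 dollars) = 0.22.
Then u(23 dollars) = 0.46·u(92 dollars) + 0.54·u(0 dollars) = 0.46·0.22 + 0.54·0.00 = 0.1012.

0.10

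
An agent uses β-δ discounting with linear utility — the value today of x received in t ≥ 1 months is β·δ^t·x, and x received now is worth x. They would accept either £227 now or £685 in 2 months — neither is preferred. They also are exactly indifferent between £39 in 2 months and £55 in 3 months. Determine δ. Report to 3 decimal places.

δ ≈ 0.709

The second indifference involves only future payoffs, so β cancels: β·δ^2·39 = β·δ^3·55, giving δ = 39/55 = 0.70909.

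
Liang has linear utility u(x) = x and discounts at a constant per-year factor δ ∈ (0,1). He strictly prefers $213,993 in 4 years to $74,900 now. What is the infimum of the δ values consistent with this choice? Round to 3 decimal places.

Under u(x) = x this choice says 74900 < δ^4·213993.
So δ^4 > 74900/213993 = 0.35001; taking the 4th root of both positive sides preserves the inequality.
δ > 0.35001^(1/4) = 0.769.

δ > 0.769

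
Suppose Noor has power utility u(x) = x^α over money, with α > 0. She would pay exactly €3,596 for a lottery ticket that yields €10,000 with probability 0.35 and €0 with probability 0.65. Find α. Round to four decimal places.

α ≈ 1.0265

Since u(0) = 0, the lottery's EU is 0.35·10000^α.
Indifference: 3596^α = 0.35·10000^α, so (3596/10000)^α = 0.35.
Take logs: α = ln 0.35 / ln(3596/10000) ≈ 1.026457.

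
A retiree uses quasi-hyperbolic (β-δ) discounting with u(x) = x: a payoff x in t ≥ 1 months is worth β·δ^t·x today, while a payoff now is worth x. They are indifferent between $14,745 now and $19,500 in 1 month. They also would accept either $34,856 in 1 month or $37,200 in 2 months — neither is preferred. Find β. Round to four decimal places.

β ≈ 0.8070

The second indifference involves only future payoffs, so β cancels: β·δ^1·34856 = β·δ^2·37200, giving δ = 34856/37200 = 0.93699.
Substituting δ into 14745 = β·δ·19500: β = 14745/(18271.290) ≈ 0.8070.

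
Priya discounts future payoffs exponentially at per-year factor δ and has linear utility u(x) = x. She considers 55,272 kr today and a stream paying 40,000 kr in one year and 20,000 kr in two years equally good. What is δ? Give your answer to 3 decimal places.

δ ≈ 0.940

Equating present values: 55272 = 40000δ + 20000δ².
Rearranged: 20000δ² + 40000δ − 55272 = 0.
The positive root is δ = [−40000 + √(40000² + 4·20000·55272)] / (2·20000) = (−40000 + 77600.000)/40000 ≈ 0.940.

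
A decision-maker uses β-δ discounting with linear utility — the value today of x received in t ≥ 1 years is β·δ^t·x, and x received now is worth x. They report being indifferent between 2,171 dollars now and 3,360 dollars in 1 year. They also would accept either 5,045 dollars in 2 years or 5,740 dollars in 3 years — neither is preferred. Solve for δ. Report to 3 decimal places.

From the later pair, β·δ^2·5045 = β·δ^3·5740; dividing through, δ = 5045/5740 = 0.87892.

δ ≈ 0.879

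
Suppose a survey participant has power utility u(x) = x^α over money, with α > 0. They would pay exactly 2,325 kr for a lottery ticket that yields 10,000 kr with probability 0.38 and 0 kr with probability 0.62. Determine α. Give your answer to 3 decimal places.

EU(lottery) = 0.38·10000^α + 0.62·0 = 0.38·10000^α.
Indifference: 2325^α = 0.38·10000^α, so (2325/10000)^α = 0.38.
α = ln(0.38) / ln(2325/10000) = -0.967584/-1.458865 ≈ 0.663.

α ≈ 0.663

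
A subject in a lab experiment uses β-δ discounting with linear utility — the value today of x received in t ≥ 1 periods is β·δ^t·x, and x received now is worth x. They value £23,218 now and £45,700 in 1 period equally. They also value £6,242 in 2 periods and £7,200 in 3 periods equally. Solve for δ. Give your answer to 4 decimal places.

δ ≈ 0.8669

From the later pair, β·δ^2·6242 = β·δ^3·7200; dividing through, δ = 6242/7200 = 0.86694.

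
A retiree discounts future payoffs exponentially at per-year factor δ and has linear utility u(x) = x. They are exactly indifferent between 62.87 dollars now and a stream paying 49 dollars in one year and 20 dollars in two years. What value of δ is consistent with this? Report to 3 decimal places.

δ ≈ 0.930

Equating present values: 62.87 = 49δ + 20δ².
So 20δ² + 49δ − 62.87 = 0.
The positive root is δ = [−49 + √(49² + 4·20·62.87)] / (2·20) = (−49 + 86.201)/40 ≈ 0.930.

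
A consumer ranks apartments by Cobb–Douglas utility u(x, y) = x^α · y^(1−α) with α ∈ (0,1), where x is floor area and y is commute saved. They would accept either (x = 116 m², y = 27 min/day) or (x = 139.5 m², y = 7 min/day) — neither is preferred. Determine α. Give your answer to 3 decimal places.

α ≈ 0.880

Indifference: 116^α · 27^(1−α) = 139.5^α · 7^(1−α).
Taking logs: α·ln 116 + (1−α)·ln 27 = α·ln 139.5 + (1−α)·ln 7, i.e. α·-0.184474 = (1−α)·-1.349927.
With A = -0.184474 and B = -1.349927: α·A = (1−α)·B, so α = B/(A+B) = -1.349927/-1.534401 ≈ 0.880.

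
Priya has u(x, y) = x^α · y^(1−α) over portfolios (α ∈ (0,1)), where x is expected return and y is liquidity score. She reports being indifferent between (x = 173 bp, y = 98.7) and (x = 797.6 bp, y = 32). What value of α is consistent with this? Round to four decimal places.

The Cobb–Douglas utilities coincide, so 173^α·98.7^(1−α) = 797.6^α·32^(1−α).
Rearrange to (173/797.6)^α = (32/98.7)^(1−α) and take logs: α·-1.5283156 = (1−α)·-1.1263490.
So α/(1−α) = (-1.1263490)/(-1.5283156) = 0.7369872, and α = 0.7369872/1.7369872 ≈ 0.4243.

α ≈ 0.4243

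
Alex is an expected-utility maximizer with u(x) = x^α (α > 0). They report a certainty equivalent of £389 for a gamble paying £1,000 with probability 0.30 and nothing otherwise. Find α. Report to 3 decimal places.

α ≈ 1.275

EU(lottery) = 0.30·1000^α + 0.70·0 = 0.30·1000^α.
Equating: 389^α = 0.30·1000^α, i.e. 0.3890^α = 0.30.
α = ln(0.30) / ln(389/1000) = -1.203973/-0.944176 ≈ 1.275.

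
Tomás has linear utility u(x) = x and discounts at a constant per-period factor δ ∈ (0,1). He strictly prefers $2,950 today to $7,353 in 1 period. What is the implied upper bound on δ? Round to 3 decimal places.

The preference means 2950 > δ·7353.
So δ < 2950/7353 = 0.40120.

δ < 0.401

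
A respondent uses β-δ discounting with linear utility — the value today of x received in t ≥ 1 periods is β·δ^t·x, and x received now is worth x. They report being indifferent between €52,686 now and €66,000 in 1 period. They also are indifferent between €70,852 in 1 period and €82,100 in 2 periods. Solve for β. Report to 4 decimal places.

Both payoffs in the second observation are in the future, so β drops out: δ^1·70852 = δ^2·82100 ⇒ δ = 70852/82100 = 0.86300.
The first indifference: 52686 = β·δ·66000, so β = 52686/(δ·66000) = 52686/(0.86300·66000) ≈ 0.9250.

β ≈ 0.9250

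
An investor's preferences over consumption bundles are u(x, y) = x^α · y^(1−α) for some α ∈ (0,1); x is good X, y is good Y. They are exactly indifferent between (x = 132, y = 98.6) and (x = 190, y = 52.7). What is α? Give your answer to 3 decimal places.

α ≈ 0.632

Set the two utilities equal: 132^α·98.6^(1−α) = 190^α·52.7^(1−α).
Rearrange to (132/190)^α = (52.7/98.6)^(1−α) and take logs: α·-0.364222 = (1−α)·-0.626456.
With A = -0.364222 and B = -0.626456: α·A = (1−α)·B, so α = B/(A+B) = -0.626456/-0.990678 ≈ 0.632.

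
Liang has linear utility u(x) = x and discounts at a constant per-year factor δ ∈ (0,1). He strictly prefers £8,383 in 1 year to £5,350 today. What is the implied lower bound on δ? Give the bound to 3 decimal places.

δ > 0.638

Under u(x) = x this choice says 5350 < δ·8383.
Dividing through by 8383 gives δ > 0.63820.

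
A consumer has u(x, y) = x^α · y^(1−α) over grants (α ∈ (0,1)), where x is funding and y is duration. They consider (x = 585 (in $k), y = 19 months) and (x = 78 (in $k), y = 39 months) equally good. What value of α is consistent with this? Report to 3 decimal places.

α ≈ 0.263

Set the two utilities equal: 585^α·19^(1−α) = 78^α·39^(1−α).
(585/78)^α = (39/19)^(1−α); take logs: α·ln(585/78) = (1−α)·ln(39/19), i.e. α·2.014903 = (1−α)·0.719123.
With A = 2.014903 and B = 0.719123: α·A = (1−α)·B, so α = B/(A+B) = 0.719123/2.734026 ≈ 0.263.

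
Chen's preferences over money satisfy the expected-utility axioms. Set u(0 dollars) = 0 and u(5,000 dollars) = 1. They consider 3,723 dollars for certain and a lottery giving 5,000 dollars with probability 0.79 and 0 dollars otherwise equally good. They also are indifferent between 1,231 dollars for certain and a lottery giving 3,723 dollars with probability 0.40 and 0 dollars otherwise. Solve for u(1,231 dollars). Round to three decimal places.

0.316

From the first indifference, u(3,723 dollars) = 0.79·u(5,000 dollars) + 0.21·u(0 dollars) = 0.79·1 + 0.21·0 = 0.79.
The second indifference gives u(1,231 dollars) = 0.40·u(3,723 dollars) + 0.60·u(0 dollars) = 0.40·0.79 + 0.60·0.00 = 0.3160.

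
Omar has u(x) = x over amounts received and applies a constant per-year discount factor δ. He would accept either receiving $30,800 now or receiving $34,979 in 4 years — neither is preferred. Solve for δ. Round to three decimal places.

δ ≈ 0.969

Equating discounted utilities: u(30800) = δ^4·u(34979) ⇒ δ^4 = u(30800)/u(34979).
With u(x) = x: δ^4 = 30800/34979 = 0.88053.
Taking the 4th root: δ = 0.88053^(1/4) ≈ 0.969.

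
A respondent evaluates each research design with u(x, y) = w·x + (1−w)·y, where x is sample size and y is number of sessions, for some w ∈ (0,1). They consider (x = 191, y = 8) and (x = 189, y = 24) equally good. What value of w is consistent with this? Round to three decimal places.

Indifference: w·191 + (1−w)·8 = w·189 + (1−w)·24.
w·(191−189) = (1−w)·(24−8), i.e. w·2 = (1−w)·16.
The marginal rate of substitution is 16/2, so w = 16/(2+16) = 0.889.

w = 0.889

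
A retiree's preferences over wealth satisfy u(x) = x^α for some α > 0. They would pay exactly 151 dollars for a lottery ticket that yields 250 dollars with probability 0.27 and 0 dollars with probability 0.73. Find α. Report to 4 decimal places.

EU(lottery) = 0.27·250^α + 0.73·0 = 0.27·250^α.
Indifference: 151^α = 0.27·250^α, so (151/250)^α = 0.27.
α = ln(0.27) / ln(151/250) = -1.3093333/-0.5041811 ≈ 2.5970.

α ≈ 2.5970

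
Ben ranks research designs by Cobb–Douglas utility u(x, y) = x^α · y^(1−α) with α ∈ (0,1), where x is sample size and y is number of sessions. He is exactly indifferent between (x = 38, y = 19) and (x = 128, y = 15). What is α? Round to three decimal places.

α ≈ 0.163

The Cobb–Douglas utilities coincide, so 38^α·19^(1−α) = 128^α·15^(1−α).
(38/128)^α = (15/19)^(1−α); take logs: α·ln(38/128) = (1−α)·ln(15/19), i.e. α·-1.214444 = (1−α)·-0.236389.
So α/(1−α) = (-0.236389)/(-1.214444) = 0.194648, and α = 0.194648/1.194648 ≈ 0.163.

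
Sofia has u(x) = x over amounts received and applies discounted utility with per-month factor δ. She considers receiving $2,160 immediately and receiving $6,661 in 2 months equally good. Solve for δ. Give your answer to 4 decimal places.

Equating discounted utilities: u(2160) = δ^2·u(6661) ⇒ δ^2 = u(2160)/u(6661).
With u(x) = x: δ^2 = 2160/6661 = 0.32428.
So δ = 0.32428^(1/2) ≈ 0.5695.

δ ≈ 0.5695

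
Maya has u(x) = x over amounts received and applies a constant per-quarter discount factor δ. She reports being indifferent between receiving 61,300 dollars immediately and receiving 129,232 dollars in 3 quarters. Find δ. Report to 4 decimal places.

Equating discounted utilities: u(61300) = δ^3·u(129232) ⇒ δ^3 = u(61300)/u(129232).
With u(x) = x: δ^3 = 61300/129232 = 0.47434.
Hence δ = (0.47434)^(1/3) = 0.779884.

δ ≈ 0.7799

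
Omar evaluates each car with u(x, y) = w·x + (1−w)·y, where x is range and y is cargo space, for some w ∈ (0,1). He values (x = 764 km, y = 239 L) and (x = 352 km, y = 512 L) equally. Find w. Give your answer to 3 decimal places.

Equating utilities: w·764 + (1−w)·239 = w·352 + (1−w)·512.
Rearranging, 412·w − 273·(1−w) = 0.
So w/(1−w) = 273/412 = 0.6626, giving w = 273/(412+273) = 0.399.

w = 0.399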